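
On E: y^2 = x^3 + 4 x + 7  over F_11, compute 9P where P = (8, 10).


k = 9 = 1001_2 (binary, LSB first: 1001)
Double-and-add from P = (8, 10):
  bit 0 = 1: acc = O + (8, 10) = (8, 10)
  bit 1 = 0: acc unchanged = (8, 10)
  bit 2 = 0: acc unchanged = (8, 10)
  bit 3 = 1: acc = (8, 10) + (2, 10) = (1, 1)

9P = (1, 1)


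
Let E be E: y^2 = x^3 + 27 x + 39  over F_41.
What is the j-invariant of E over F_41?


Delta = -16(4 a^3 + 27 b^2) mod 41 = 7
-1728 * (4 a)^3 = -1728 * (4*27)^3 mod 41 = 37
j = 37 * 7^(-1) mod 41 = 17

j = 17 (mod 41)


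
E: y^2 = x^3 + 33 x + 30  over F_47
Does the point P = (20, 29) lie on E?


Check whether y^2 = x^3 + 33 x + 30 (mod 47) for (x, y) = (20, 29).
LHS: y^2 = 29^2 mod 47 = 42
RHS: x^3 + 33 x + 30 = 20^3 + 33*20 + 30 mod 47 = 42
LHS = RHS

Yes, on the curve


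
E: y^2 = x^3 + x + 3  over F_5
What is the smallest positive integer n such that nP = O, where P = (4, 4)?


Compute successive multiples of P until we hit O:
  1P = (4, 4)
  2P = (1, 0)
  3P = (4, 1)
  4P = O

ord(P) = 4


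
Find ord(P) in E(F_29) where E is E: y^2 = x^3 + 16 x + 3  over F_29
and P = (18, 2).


Compute successive multiples of P until we hit O:
  1P = (18, 2)
  2P = (15, 14)
  3P = (12, 3)
  4P = (24, 28)
  5P = (9, 8)
  6P = (25, 22)
  7P = (6, 24)
  8P = (14, 10)
  ... (continuing to 34P)
  34P = O

ord(P) = 34


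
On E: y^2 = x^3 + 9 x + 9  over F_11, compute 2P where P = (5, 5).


Doubling: s = (3 x1^2 + a) / (2 y1)
s = (3*5^2 + 9) / (2*5) mod 11 = 4
x3 = s^2 - 2 x1 mod 11 = 4^2 - 2*5 = 6
y3 = s (x1 - x3) - y1 mod 11 = 4 * (5 - 6) - 5 = 2

2P = (6, 2)


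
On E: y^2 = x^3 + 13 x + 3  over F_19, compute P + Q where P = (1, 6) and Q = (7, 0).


P != Q, so use the chord formula.
s = (y2 - y1) / (x2 - x1) = (13) / (6) mod 19 = 18
x3 = s^2 - x1 - x2 mod 19 = 18^2 - 1 - 7 = 12
y3 = s (x1 - x3) - y1 mod 19 = 18 * (1 - 12) - 6 = 5

P + Q = (12, 5)


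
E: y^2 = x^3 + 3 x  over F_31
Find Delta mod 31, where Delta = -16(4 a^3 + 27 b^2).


4 a^3 + 27 b^2 = 4*3^3 + 27*0^2 = 108 + 0 = 108
Delta = -16 * (108) = -1728
Delta mod 31 = 8

Delta = 8 (mod 31)


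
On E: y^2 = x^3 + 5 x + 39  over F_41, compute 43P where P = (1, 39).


k = 43 = 101011_2 (binary, LSB first: 110101)
Double-and-add from P = (1, 39):
  bit 0 = 1: acc = O + (1, 39) = (1, 39)
  bit 1 = 1: acc = (1, 39) + (2, 4) = (33, 15)
  bit 2 = 0: acc unchanged = (33, 15)
  bit 3 = 1: acc = (33, 15) + (13, 13) = (11, 20)
  bit 4 = 0: acc unchanged = (11, 20)
  bit 5 = 1: acc = (11, 20) + (20, 29) = (11, 21)

43P = (11, 21)


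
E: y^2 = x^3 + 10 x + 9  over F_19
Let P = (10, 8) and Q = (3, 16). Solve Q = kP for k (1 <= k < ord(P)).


Enumerate multiples of P until we hit Q = (3, 16):
  1P = (10, 8)
  2P = (3, 16)
Match found at i = 2.

k = 2


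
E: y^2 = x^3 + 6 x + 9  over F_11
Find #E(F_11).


For each x in F_11, count y with y^2 = x^3 + 6 x + 9 mod 11:
  x = 0: RHS = 9, y in [3, 8]  -> 2 point(s)
  x = 1: RHS = 5, y in [4, 7]  -> 2 point(s)
  x = 4: RHS = 9, y in [3, 8]  -> 2 point(s)
  x = 7: RHS = 9, y in [3, 8]  -> 2 point(s)
  x = 9: RHS = 0, y in [0]  -> 1 point(s)
Affine points: 9. Add the point at infinity: total = 10.

#E(F_11) = 10


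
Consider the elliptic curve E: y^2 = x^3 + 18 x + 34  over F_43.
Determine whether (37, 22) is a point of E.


Check whether y^2 = x^3 + 18 x + 34 (mod 43) for (x, y) = (37, 22).
LHS: y^2 = 22^2 mod 43 = 11
RHS: x^3 + 18 x + 34 = 37^3 + 18*37 + 34 mod 43 = 11
LHS = RHS

Yes, on the curve


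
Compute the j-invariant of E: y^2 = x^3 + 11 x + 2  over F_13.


Delta = -16(4 a^3 + 27 b^2) mod 13 = 6
-1728 * (4 a)^3 = -1728 * (4*11)^3 mod 13 = 8
j = 8 * 6^(-1) mod 13 = 10

j = 10 (mod 13)


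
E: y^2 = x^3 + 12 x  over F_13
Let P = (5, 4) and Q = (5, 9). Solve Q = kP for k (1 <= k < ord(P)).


Enumerate multiples of P until we hit Q = (5, 9):
  1P = (5, 4)
  2P = (0, 0)
  3P = (5, 9)
Match found at i = 3.

k = 3


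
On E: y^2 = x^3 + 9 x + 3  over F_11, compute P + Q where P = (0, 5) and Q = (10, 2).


P != Q, so use the chord formula.
s = (y2 - y1) / (x2 - x1) = (8) / (10) mod 11 = 3
x3 = s^2 - x1 - x2 mod 11 = 3^2 - 0 - 10 = 10
y3 = s (x1 - x3) - y1 mod 11 = 3 * (0 - 10) - 5 = 9

P + Q = (10, 9)


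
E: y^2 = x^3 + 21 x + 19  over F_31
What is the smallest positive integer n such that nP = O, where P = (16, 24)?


Compute successive multiples of P until we hit O:
  1P = (16, 24)
  2P = (0, 22)
  3P = (0, 9)
  4P = (16, 7)
  5P = O

ord(P) = 5


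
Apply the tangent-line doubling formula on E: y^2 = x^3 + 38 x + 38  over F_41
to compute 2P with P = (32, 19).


Doubling: s = (3 x1^2 + a) / (2 y1)
s = (3*32^2 + 38) / (2*19) mod 41 = 2
x3 = s^2 - 2 x1 mod 41 = 2^2 - 2*32 = 22
y3 = s (x1 - x3) - y1 mod 41 = 2 * (32 - 22) - 19 = 1

2P = (22, 1)


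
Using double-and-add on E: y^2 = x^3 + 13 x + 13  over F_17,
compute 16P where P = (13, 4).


k = 16 = 10000_2 (binary, LSB first: 00001)
Double-and-add from P = (13, 4):
  bit 0 = 0: acc unchanged = O
  bit 1 = 0: acc unchanged = O
  bit 2 = 0: acc unchanged = O
  bit 3 = 0: acc unchanged = O
  bit 4 = 1: acc = O + (6, 16) = (6, 16)

16P = (6, 16)


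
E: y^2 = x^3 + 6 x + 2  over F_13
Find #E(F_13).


For each x in F_13, count y with y^2 = x^3 + 6 x + 2 mod 13:
  x = 1: RHS = 9, y in [3, 10]  -> 2 point(s)
  x = 2: RHS = 9, y in [3, 10]  -> 2 point(s)
  x = 4: RHS = 12, y in [5, 8]  -> 2 point(s)
  x = 5: RHS = 1, y in [1, 12]  -> 2 point(s)
  x = 7: RHS = 10, y in [6, 7]  -> 2 point(s)
  x = 8: RHS = 3, y in [4, 9]  -> 2 point(s)
  x = 10: RHS = 9, y in [3, 10]  -> 2 point(s)
Affine points: 14. Add the point at infinity: total = 15.

#E(F_13) = 15


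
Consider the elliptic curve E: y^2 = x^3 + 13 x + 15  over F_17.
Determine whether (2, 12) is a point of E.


Check whether y^2 = x^3 + 13 x + 15 (mod 17) for (x, y) = (2, 12).
LHS: y^2 = 12^2 mod 17 = 8
RHS: x^3 + 13 x + 15 = 2^3 + 13*2 + 15 mod 17 = 15
LHS != RHS

No, not on the curve


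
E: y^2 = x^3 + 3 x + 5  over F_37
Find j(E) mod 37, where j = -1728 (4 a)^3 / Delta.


Delta = -16(4 a^3 + 27 b^2) mod 37 = 15
-1728 * (4 a)^3 = -1728 * (4*3)^3 mod 37 = 27
j = 27 * 15^(-1) mod 37 = 24

j = 24 (mod 37)


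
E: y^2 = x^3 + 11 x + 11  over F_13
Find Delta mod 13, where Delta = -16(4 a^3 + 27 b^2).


4 a^3 + 27 b^2 = 4*11^3 + 27*11^2 = 5324 + 3267 = 8591
Delta = -16 * (8591) = -137456
Delta mod 13 = 6

Delta = 6 (mod 13)


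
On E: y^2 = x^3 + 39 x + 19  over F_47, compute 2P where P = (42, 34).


Doubling: s = (3 x1^2 + a) / (2 y1)
s = (3*42^2 + 39) / (2*34) mod 47 = 39
x3 = s^2 - 2 x1 mod 47 = 39^2 - 2*42 = 27
y3 = s (x1 - x3) - y1 mod 47 = 39 * (42 - 27) - 34 = 34

2P = (27, 34)


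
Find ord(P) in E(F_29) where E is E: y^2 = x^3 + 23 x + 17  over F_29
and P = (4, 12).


Compute successive multiples of P until we hit O:
  1P = (4, 12)
  2P = (15, 5)
  3P = (14, 26)
  4P = (6, 20)
  5P = (6, 9)
  6P = (14, 3)
  7P = (15, 24)
  8P = (4, 17)
  ... (continuing to 9P)
  9P = O

ord(P) = 9


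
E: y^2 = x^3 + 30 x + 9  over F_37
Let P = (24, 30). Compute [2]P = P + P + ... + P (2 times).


k = 2 = 10_2 (binary, LSB first: 01)
Double-and-add from P = (24, 30):
  bit 0 = 0: acc unchanged = O
  bit 1 = 1: acc = O + (5, 5) = (5, 5)

2P = (5, 5)


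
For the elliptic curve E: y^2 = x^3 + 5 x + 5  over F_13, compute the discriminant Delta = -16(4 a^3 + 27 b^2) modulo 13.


4 a^3 + 27 b^2 = 4*5^3 + 27*5^2 = 500 + 675 = 1175
Delta = -16 * (1175) = -18800
Delta mod 13 = 11

Delta = 11 (mod 13)


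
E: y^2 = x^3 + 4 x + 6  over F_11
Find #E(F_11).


For each x in F_11, count y with y^2 = x^3 + 4 x + 6 mod 11:
  x = 1: RHS = 0, y in [0]  -> 1 point(s)
  x = 2: RHS = 0, y in [0]  -> 1 point(s)
  x = 3: RHS = 1, y in [1, 10]  -> 2 point(s)
  x = 4: RHS = 9, y in [3, 8]  -> 2 point(s)
  x = 6: RHS = 4, y in [2, 9]  -> 2 point(s)
  x = 7: RHS = 3, y in [5, 6]  -> 2 point(s)
  x = 8: RHS = 0, y in [0]  -> 1 point(s)
  x = 9: RHS = 1, y in [1, 10]  -> 2 point(s)
  x = 10: RHS = 1, y in [1, 10]  -> 2 point(s)
Affine points: 15. Add the point at infinity: total = 16.

#E(F_11) = 16


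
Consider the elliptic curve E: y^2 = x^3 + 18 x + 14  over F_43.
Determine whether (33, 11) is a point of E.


Check whether y^2 = x^3 + 18 x + 14 (mod 43) for (x, y) = (33, 11).
LHS: y^2 = 11^2 mod 43 = 35
RHS: x^3 + 18 x + 14 = 33^3 + 18*33 + 14 mod 43 = 38
LHS != RHS

No, not on the curve


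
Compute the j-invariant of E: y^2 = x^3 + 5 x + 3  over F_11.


Delta = -16(4 a^3 + 27 b^2) mod 11 = 3
-1728 * (4 a)^3 = -1728 * (4*5)^3 mod 11 = 8
j = 8 * 3^(-1) mod 11 = 10

j = 10 (mod 11)


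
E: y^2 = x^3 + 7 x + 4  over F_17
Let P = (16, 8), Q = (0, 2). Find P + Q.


P != Q, so use the chord formula.
s = (y2 - y1) / (x2 - x1) = (11) / (1) mod 17 = 11
x3 = s^2 - x1 - x2 mod 17 = 11^2 - 16 - 0 = 3
y3 = s (x1 - x3) - y1 mod 17 = 11 * (16 - 3) - 8 = 16

P + Q = (3, 16)


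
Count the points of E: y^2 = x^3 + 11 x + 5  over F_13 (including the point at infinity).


For each x in F_13, count y with y^2 = x^3 + 11 x + 5 mod 13:
  x = 1: RHS = 4, y in [2, 11]  -> 2 point(s)
  x = 2: RHS = 9, y in [3, 10]  -> 2 point(s)
  x = 3: RHS = 0, y in [0]  -> 1 point(s)
  x = 4: RHS = 9, y in [3, 10]  -> 2 point(s)
  x = 5: RHS = 3, y in [4, 9]  -> 2 point(s)
  x = 6: RHS = 1, y in [1, 12]  -> 2 point(s)
  x = 7: RHS = 9, y in [3, 10]  -> 2 point(s)
  x = 9: RHS = 1, y in [1, 12]  -> 2 point(s)
  x = 10: RHS = 10, y in [6, 7]  -> 2 point(s)
  x = 11: RHS = 1, y in [1, 12]  -> 2 point(s)
Affine points: 19. Add the point at infinity: total = 20.

#E(F_13) = 20


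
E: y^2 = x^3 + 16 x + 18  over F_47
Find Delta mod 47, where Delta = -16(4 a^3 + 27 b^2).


4 a^3 + 27 b^2 = 4*16^3 + 27*18^2 = 16384 + 8748 = 25132
Delta = -16 * (25132) = -402112
Delta mod 47 = 20

Delta = 20 (mod 47)


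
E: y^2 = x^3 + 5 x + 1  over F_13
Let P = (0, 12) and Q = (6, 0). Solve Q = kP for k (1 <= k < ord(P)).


Enumerate multiples of P until we hit Q = (6, 0):
  1P = (0, 12)
  2P = (3, 2)
  3P = (11, 3)
  4P = (6, 0)
Match found at i = 4.

k = 4


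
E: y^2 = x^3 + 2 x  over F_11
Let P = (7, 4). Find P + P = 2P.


Doubling: s = (3 x1^2 + a) / (2 y1)
s = (3*7^2 + 2) / (2*4) mod 11 = 9
x3 = s^2 - 2 x1 mod 11 = 9^2 - 2*7 = 1
y3 = s (x1 - x3) - y1 mod 11 = 9 * (7 - 1) - 4 = 6

2P = (1, 6)


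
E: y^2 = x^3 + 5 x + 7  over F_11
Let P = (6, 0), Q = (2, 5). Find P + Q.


P != Q, so use the chord formula.
s = (y2 - y1) / (x2 - x1) = (5) / (7) mod 11 = 7
x3 = s^2 - x1 - x2 mod 11 = 7^2 - 6 - 2 = 8
y3 = s (x1 - x3) - y1 mod 11 = 7 * (6 - 8) - 0 = 8

P + Q = (8, 8)


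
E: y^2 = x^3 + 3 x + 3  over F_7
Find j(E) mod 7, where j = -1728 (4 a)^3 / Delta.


Delta = -16(4 a^3 + 27 b^2) mod 7 = 5
-1728 * (4 a)^3 = -1728 * (4*3)^3 mod 7 = 6
j = 6 * 5^(-1) mod 7 = 4

j = 4 (mod 7)


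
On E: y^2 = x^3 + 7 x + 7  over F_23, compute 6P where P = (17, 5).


k = 6 = 110_2 (binary, LSB first: 011)
Double-and-add from P = (17, 5):
  bit 0 = 0: acc unchanged = O
  bit 1 = 1: acc = O + (12, 18) = (12, 18)
  bit 2 = 1: acc = (12, 18) + (11, 14) = (16, 12)

6P = (16, 12)


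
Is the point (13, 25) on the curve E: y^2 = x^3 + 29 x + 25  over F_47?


Check whether y^2 = x^3 + 29 x + 25 (mod 47) for (x, y) = (13, 25).
LHS: y^2 = 25^2 mod 47 = 14
RHS: x^3 + 29 x + 25 = 13^3 + 29*13 + 25 mod 47 = 14
LHS = RHS

Yes, on the curve


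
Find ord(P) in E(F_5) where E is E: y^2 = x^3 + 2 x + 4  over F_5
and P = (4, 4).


Compute successive multiples of P until we hit O:
  1P = (4, 4)
  2P = (2, 1)
  3P = (0, 2)
  4P = (0, 3)
  5P = (2, 4)
  6P = (4, 1)
  7P = O

ord(P) = 7


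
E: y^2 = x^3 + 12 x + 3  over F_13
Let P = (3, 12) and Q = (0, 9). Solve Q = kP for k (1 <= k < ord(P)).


Enumerate multiples of P until we hit Q = (0, 9):
  1P = (3, 12)
  2P = (7, 1)
  3P = (0, 9)
Match found at i = 3.

k = 3


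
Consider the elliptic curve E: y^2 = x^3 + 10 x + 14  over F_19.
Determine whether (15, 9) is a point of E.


Check whether y^2 = x^3 + 10 x + 14 (mod 19) for (x, y) = (15, 9).
LHS: y^2 = 9^2 mod 19 = 5
RHS: x^3 + 10 x + 14 = 15^3 + 10*15 + 14 mod 19 = 5
LHS = RHS

Yes, on the curve


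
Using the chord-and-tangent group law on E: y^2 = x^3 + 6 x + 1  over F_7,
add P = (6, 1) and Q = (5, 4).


P != Q, so use the chord formula.
s = (y2 - y1) / (x2 - x1) = (3) / (6) mod 7 = 4
x3 = s^2 - x1 - x2 mod 7 = 4^2 - 6 - 5 = 5
y3 = s (x1 - x3) - y1 mod 7 = 4 * (6 - 5) - 1 = 3

P + Q = (5, 3)


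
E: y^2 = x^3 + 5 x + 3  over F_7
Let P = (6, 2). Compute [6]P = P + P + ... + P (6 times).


k = 6 = 110_2 (binary, LSB first: 011)
Double-and-add from P = (6, 2):
  bit 0 = 0: acc unchanged = O
  bit 1 = 1: acc = O + (6, 5) = (6, 5)
  bit 2 = 1: acc = (6, 5) + (6, 2) = O

6P = O


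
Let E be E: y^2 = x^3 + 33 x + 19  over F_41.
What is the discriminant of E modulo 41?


4 a^3 + 27 b^2 = 4*33^3 + 27*19^2 = 143748 + 9747 = 153495
Delta = -16 * (153495) = -2455920
Delta mod 41 = 21

Delta = 21 (mod 41)


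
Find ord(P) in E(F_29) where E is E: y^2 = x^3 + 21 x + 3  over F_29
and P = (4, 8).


Compute successive multiples of P until we hit O:
  1P = (4, 8)
  2P = (20, 10)
  3P = (10, 13)
  4P = (2, 13)
  5P = (22, 8)
  6P = (3, 21)
  7P = (17, 16)
  8P = (1, 5)
  ... (continuing to 18P)
  18P = O

ord(P) = 18


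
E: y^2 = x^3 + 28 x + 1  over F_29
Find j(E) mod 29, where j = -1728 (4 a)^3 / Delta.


Delta = -16(4 a^3 + 27 b^2) mod 29 = 9
-1728 * (4 a)^3 = -1728 * (4*28)^3 mod 29 = 15
j = 15 * 9^(-1) mod 29 = 21

j = 21 (mod 29)


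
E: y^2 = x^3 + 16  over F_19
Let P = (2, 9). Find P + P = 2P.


Doubling: s = (3 x1^2 + a) / (2 y1)
s = (3*2^2 + 0) / (2*9) mod 19 = 7
x3 = s^2 - 2 x1 mod 19 = 7^2 - 2*2 = 7
y3 = s (x1 - x3) - y1 mod 19 = 7 * (2 - 7) - 9 = 13

2P = (7, 13)


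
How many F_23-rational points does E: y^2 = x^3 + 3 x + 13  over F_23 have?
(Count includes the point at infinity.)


For each x in F_23, count y with y^2 = x^3 + 3 x + 13 mod 23:
  x = 0: RHS = 13, y in [6, 17]  -> 2 point(s)
  x = 2: RHS = 4, y in [2, 21]  -> 2 point(s)
  x = 3: RHS = 3, y in [7, 16]  -> 2 point(s)
  x = 7: RHS = 9, y in [3, 20]  -> 2 point(s)
  x = 10: RHS = 8, y in [10, 13]  -> 2 point(s)
  x = 12: RHS = 6, y in [11, 12]  -> 2 point(s)
  x = 13: RHS = 18, y in [8, 15]  -> 2 point(s)
  x = 14: RHS = 16, y in [4, 19]  -> 2 point(s)
  x = 15: RHS = 6, y in [11, 12]  -> 2 point(s)
  x = 17: RHS = 9, y in [3, 20]  -> 2 point(s)
  x = 19: RHS = 6, y in [11, 12]  -> 2 point(s)
  x = 20: RHS = 0, y in [0]  -> 1 point(s)
  x = 22: RHS = 9, y in [3, 20]  -> 2 point(s)
Affine points: 25. Add the point at infinity: total = 26.

#E(F_23) = 26


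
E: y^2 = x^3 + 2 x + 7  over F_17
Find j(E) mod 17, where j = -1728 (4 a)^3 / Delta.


Delta = -16(4 a^3 + 27 b^2) mod 17 = 12
-1728 * (4 a)^3 = -1728 * (4*2)^3 mod 17 = 12
j = 12 * 12^(-1) mod 17 = 1

j = 1 (mod 17)


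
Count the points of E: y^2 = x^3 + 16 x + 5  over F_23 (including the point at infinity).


For each x in F_23, count y with y^2 = x^3 + 16 x + 5 mod 23:
  x = 4: RHS = 18, y in [8, 15]  -> 2 point(s)
  x = 5: RHS = 3, y in [7, 16]  -> 2 point(s)
  x = 6: RHS = 18, y in [8, 15]  -> 2 point(s)
  x = 7: RHS = 0, y in [0]  -> 1 point(s)
  x = 8: RHS = 1, y in [1, 22]  -> 2 point(s)
  x = 9: RHS = 4, y in [2, 21]  -> 2 point(s)
  x = 12: RHS = 16, y in [4, 19]  -> 2 point(s)
  x = 13: RHS = 18, y in [8, 15]  -> 2 point(s)
  x = 14: RHS = 6, y in [11, 12]  -> 2 point(s)
  x = 15: RHS = 9, y in [3, 20]  -> 2 point(s)
Affine points: 19. Add the point at infinity: total = 20.

#E(F_23) = 20


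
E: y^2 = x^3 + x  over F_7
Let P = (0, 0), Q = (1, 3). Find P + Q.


P != Q, so use the chord formula.
s = (y2 - y1) / (x2 - x1) = (3) / (1) mod 7 = 3
x3 = s^2 - x1 - x2 mod 7 = 3^2 - 0 - 1 = 1
y3 = s (x1 - x3) - y1 mod 7 = 3 * (0 - 1) - 0 = 4

P + Q = (1, 4)


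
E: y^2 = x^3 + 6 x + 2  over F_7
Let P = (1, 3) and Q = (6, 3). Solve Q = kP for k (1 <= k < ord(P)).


Enumerate multiples of P until we hit Q = (6, 3):
  1P = (1, 3)
  2P = (2, 6)
  3P = (6, 3)
Match found at i = 3.

k = 3


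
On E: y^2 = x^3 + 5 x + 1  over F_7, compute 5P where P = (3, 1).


k = 5 = 101_2 (binary, LSB first: 101)
Double-and-add from P = (3, 1):
  bit 0 = 1: acc = O + (3, 1) = (3, 1)
  bit 1 = 0: acc unchanged = (3, 1)
  bit 2 = 1: acc = (3, 1) + (5, 5) = (3, 6)

5P = (3, 6)


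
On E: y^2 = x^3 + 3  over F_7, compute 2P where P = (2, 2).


Doubling: s = (3 x1^2 + a) / (2 y1)
s = (3*2^2 + 0) / (2*2) mod 7 = 3
x3 = s^2 - 2 x1 mod 7 = 3^2 - 2*2 = 5
y3 = s (x1 - x3) - y1 mod 7 = 3 * (2 - 5) - 2 = 3

2P = (5, 3)


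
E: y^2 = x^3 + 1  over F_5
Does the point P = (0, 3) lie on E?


Check whether y^2 = x^3 + 0 x + 1 (mod 5) for (x, y) = (0, 3).
LHS: y^2 = 3^2 mod 5 = 4
RHS: x^3 + 0 x + 1 = 0^3 + 0*0 + 1 mod 5 = 1
LHS != RHS

No, not on the curve


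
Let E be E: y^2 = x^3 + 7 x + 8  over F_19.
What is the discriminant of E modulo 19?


4 a^3 + 27 b^2 = 4*7^3 + 27*8^2 = 1372 + 1728 = 3100
Delta = -16 * (3100) = -49600
Delta mod 19 = 9

Delta = 9 (mod 19)


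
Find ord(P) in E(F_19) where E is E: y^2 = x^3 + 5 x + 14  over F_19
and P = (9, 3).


Compute successive multiples of P until we hit O:
  1P = (9, 3)
  2P = (10, 0)
  3P = (9, 16)
  4P = O

ord(P) = 4


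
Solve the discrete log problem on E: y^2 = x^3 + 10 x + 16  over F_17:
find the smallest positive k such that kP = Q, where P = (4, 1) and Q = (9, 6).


Enumerate multiples of P until we hit Q = (9, 6):
  1P = (4, 1)
  2P = (0, 13)
  3P = (5, 2)
  4P = (9, 11)
  5P = (8, 8)
  6P = (7, 15)
  7P = (7, 2)
  8P = (8, 9)
  9P = (9, 6)
Match found at i = 9.

k = 9


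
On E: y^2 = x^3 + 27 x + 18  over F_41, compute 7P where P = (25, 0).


k = 7 = 111_2 (binary, LSB first: 111)
Double-and-add from P = (25, 0):
  bit 0 = 1: acc = O + (25, 0) = (25, 0)
  bit 1 = 1: acc = (25, 0) + O = (25, 0)
  bit 2 = 1: acc = (25, 0) + O = (25, 0)

7P = (25, 0)


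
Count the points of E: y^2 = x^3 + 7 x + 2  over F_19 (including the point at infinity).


For each x in F_19, count y with y^2 = x^3 + 7 x + 2 mod 19:
  x = 2: RHS = 5, y in [9, 10]  -> 2 point(s)
  x = 8: RHS = 0, y in [0]  -> 1 point(s)
  x = 11: RHS = 4, y in [2, 17]  -> 2 point(s)
  x = 12: RHS = 9, y in [3, 16]  -> 2 point(s)
  x = 15: RHS = 5, y in [9, 10]  -> 2 point(s)
  x = 16: RHS = 11, y in [7, 12]  -> 2 point(s)
Affine points: 11. Add the point at infinity: total = 12.

#E(F_19) = 12


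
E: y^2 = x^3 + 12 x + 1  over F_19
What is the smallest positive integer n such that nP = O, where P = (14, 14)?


Compute successive multiples of P until we hit O:
  1P = (14, 14)
  2P = (0, 1)
  3P = (11, 1)
  4P = (17, 11)
  5P = (8, 18)
  6P = (8, 1)
  7P = (17, 8)
  8P = (11, 18)
  ... (continuing to 11P)
  11P = O

ord(P) = 11


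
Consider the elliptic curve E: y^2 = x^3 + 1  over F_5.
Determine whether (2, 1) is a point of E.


Check whether y^2 = x^3 + 0 x + 1 (mod 5) for (x, y) = (2, 1).
LHS: y^2 = 1^2 mod 5 = 1
RHS: x^3 + 0 x + 1 = 2^3 + 0*2 + 1 mod 5 = 4
LHS != RHS

No, not on the curve


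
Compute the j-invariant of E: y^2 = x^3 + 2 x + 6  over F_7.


Delta = -16(4 a^3 + 27 b^2) mod 7 = 1
-1728 * (4 a)^3 = -1728 * (4*2)^3 mod 7 = 1
j = 1 * 1^(-1) mod 7 = 1

j = 1 (mod 7)


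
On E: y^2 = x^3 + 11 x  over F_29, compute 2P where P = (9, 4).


Doubling: s = (3 x1^2 + a) / (2 y1)
s = (3*9^2 + 11) / (2*4) mod 29 = 10
x3 = s^2 - 2 x1 mod 29 = 10^2 - 2*9 = 24
y3 = s (x1 - x3) - y1 mod 29 = 10 * (9 - 24) - 4 = 20

2P = (24, 20)


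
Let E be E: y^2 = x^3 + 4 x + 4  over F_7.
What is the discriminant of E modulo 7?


4 a^3 + 27 b^2 = 4*4^3 + 27*4^2 = 256 + 432 = 688
Delta = -16 * (688) = -11008
Delta mod 7 = 3

Delta = 3 (mod 7)


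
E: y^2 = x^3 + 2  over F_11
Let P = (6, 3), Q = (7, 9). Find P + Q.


P != Q, so use the chord formula.
s = (y2 - y1) / (x2 - x1) = (6) / (1) mod 11 = 6
x3 = s^2 - x1 - x2 mod 11 = 6^2 - 6 - 7 = 1
y3 = s (x1 - x3) - y1 mod 11 = 6 * (6 - 1) - 3 = 5

P + Q = (1, 5)


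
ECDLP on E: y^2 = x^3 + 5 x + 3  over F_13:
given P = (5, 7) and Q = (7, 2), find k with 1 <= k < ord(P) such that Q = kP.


Enumerate multiples of P until we hit Q = (7, 2):
  1P = (5, 7)
  2P = (7, 2)
Match found at i = 2.

k = 2


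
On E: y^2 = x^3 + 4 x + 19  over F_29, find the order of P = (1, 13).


Compute successive multiples of P until we hit O:
  1P = (1, 13)
  2P = (26, 26)
  3P = (18, 6)
  4P = (19, 20)
  5P = (13, 21)
  6P = (9, 1)
  7P = (14, 21)
  8P = (7, 19)
  ... (continuing to 22P)
  22P = O

ord(P) = 22


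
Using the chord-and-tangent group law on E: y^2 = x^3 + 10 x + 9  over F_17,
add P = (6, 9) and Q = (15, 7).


P != Q, so use the chord formula.
s = (y2 - y1) / (x2 - x1) = (15) / (9) mod 17 = 13
x3 = s^2 - x1 - x2 mod 17 = 13^2 - 6 - 15 = 12
y3 = s (x1 - x3) - y1 mod 17 = 13 * (6 - 12) - 9 = 15

P + Q = (12, 15)


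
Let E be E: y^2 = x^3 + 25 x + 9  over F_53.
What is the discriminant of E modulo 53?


4 a^3 + 27 b^2 = 4*25^3 + 27*9^2 = 62500 + 2187 = 64687
Delta = -16 * (64687) = -1034992
Delta mod 53 = 45

Delta = 45 (mod 53)


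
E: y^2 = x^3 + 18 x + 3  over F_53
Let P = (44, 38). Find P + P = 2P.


Doubling: s = (3 x1^2 + a) / (2 y1)
s = (3*44^2 + 18) / (2*38) mod 53 = 39
x3 = s^2 - 2 x1 mod 53 = 39^2 - 2*44 = 2
y3 = s (x1 - x3) - y1 mod 53 = 39 * (44 - 2) - 38 = 10

2P = (2, 10)


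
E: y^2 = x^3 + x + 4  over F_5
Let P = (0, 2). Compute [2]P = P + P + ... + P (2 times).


k = 2 = 10_2 (binary, LSB first: 01)
Double-and-add from P = (0, 2):
  bit 0 = 0: acc unchanged = O
  bit 1 = 1: acc = O + (1, 4) = (1, 4)

2P = (1, 4)


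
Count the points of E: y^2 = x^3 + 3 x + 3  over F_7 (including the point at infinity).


For each x in F_7, count y with y^2 = x^3 + 3 x + 3 mod 7:
  x = 1: RHS = 0, y in [0]  -> 1 point(s)
  x = 3: RHS = 4, y in [2, 5]  -> 2 point(s)
  x = 4: RHS = 2, y in [3, 4]  -> 2 point(s)
Affine points: 5. Add the point at infinity: total = 6.

#E(F_7) = 6


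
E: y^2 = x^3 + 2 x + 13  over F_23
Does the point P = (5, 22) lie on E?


Check whether y^2 = x^3 + 2 x + 13 (mod 23) for (x, y) = (5, 22).
LHS: y^2 = 22^2 mod 23 = 1
RHS: x^3 + 2 x + 13 = 5^3 + 2*5 + 13 mod 23 = 10
LHS != RHS

No, not on the curve


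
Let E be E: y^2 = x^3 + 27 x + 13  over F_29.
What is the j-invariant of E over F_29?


Delta = -16(4 a^3 + 27 b^2) mod 29 = 4
-1728 * (4 a)^3 = -1728 * (4*27)^3 mod 29 = 4
j = 4 * 4^(-1) mod 29 = 1

j = 1 (mod 29)


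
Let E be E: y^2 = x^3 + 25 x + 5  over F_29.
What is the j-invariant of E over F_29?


Delta = -16(4 a^3 + 27 b^2) mod 29 = 24
-1728 * (4 a)^3 = -1728 * (4*25)^3 mod 29 = 3
j = 3 * 24^(-1) mod 29 = 11

j = 11 (mod 29)


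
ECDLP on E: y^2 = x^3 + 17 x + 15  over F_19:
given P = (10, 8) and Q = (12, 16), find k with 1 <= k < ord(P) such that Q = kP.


Enumerate multiples of P until we hit Q = (12, 16):
  1P = (10, 8)
  2P = (3, 6)
  3P = (15, 15)
  4P = (18, 15)
  5P = (17, 12)
  6P = (9, 17)
  7P = (5, 4)
  8P = (13, 1)
  9P = (12, 3)
  10P = (8, 6)
  11P = (2, 0)
  12P = (8, 13)
  13P = (12, 16)
Match found at i = 13.

k = 13


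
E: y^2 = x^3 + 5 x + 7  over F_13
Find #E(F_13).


For each x in F_13, count y with y^2 = x^3 + 5 x + 7 mod 13:
  x = 1: RHS = 0, y in [0]  -> 1 point(s)
  x = 2: RHS = 12, y in [5, 8]  -> 2 point(s)
  x = 3: RHS = 10, y in [6, 7]  -> 2 point(s)
  x = 4: RHS = 0, y in [0]  -> 1 point(s)
  x = 5: RHS = 1, y in [1, 12]  -> 2 point(s)
  x = 8: RHS = 0, y in [0]  -> 1 point(s)
  x = 9: RHS = 1, y in [1, 12]  -> 2 point(s)
  x = 10: RHS = 4, y in [2, 11]  -> 2 point(s)
  x = 12: RHS = 1, y in [1, 12]  -> 2 point(s)
Affine points: 15. Add the point at infinity: total = 16.

#E(F_13) = 16


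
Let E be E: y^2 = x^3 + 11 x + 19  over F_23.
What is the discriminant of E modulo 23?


4 a^3 + 27 b^2 = 4*11^3 + 27*19^2 = 5324 + 9747 = 15071
Delta = -16 * (15071) = -241136
Delta mod 23 = 19

Delta = 19 (mod 23)


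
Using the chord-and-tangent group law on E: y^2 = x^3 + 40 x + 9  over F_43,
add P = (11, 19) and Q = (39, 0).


P != Q, so use the chord formula.
s = (y2 - y1) / (x2 - x1) = (24) / (28) mod 43 = 7
x3 = s^2 - x1 - x2 mod 43 = 7^2 - 11 - 39 = 42
y3 = s (x1 - x3) - y1 mod 43 = 7 * (11 - 42) - 19 = 22

P + Q = (42, 22)


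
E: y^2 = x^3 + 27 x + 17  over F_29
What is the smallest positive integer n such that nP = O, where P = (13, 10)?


Compute successive multiples of P until we hit O:
  1P = (13, 10)
  2P = (8, 22)
  3P = (1, 25)
  4P = (22, 23)
  5P = (19, 20)
  6P = (3, 26)
  7P = (26, 5)
  8P = (14, 6)
  ... (continuing to 27P)
  27P = O

ord(P) = 27


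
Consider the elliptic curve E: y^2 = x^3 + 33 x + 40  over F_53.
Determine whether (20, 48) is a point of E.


Check whether y^2 = x^3 + 33 x + 40 (mod 53) for (x, y) = (20, 48).
LHS: y^2 = 48^2 mod 53 = 25
RHS: x^3 + 33 x + 40 = 20^3 + 33*20 + 40 mod 53 = 8
LHS != RHS

No, not on the curve


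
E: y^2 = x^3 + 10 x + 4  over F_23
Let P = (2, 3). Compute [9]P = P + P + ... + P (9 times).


k = 9 = 1001_2 (binary, LSB first: 1001)
Double-and-add from P = (2, 3):
  bit 0 = 1: acc = O + (2, 3) = (2, 3)
  bit 1 = 0: acc unchanged = (2, 3)
  bit 2 = 0: acc unchanged = (2, 3)
  bit 3 = 1: acc = (2, 3) + (12, 9) = (2, 20)

9P = (2, 20)


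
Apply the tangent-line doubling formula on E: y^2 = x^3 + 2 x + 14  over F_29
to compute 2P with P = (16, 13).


Doubling: s = (3 x1^2 + a) / (2 y1)
s = (3*16^2 + 2) / (2*13) mod 29 = 14
x3 = s^2 - 2 x1 mod 29 = 14^2 - 2*16 = 19
y3 = s (x1 - x3) - y1 mod 29 = 14 * (16 - 19) - 13 = 3

2P = (19, 3)


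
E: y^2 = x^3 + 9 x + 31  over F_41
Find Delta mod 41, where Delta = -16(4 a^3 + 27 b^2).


4 a^3 + 27 b^2 = 4*9^3 + 27*31^2 = 2916 + 25947 = 28863
Delta = -16 * (28863) = -461808
Delta mod 41 = 16

Delta = 16 (mod 41)


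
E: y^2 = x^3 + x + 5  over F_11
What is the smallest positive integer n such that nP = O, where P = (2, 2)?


Compute successive multiples of P until we hit O:
  1P = (2, 2)
  2P = (10, 5)
  3P = (0, 7)
  4P = (7, 5)
  5P = (5, 5)
  6P = (5, 6)
  7P = (7, 6)
  8P = (0, 4)
  ... (continuing to 11P)
  11P = O

ord(P) = 11


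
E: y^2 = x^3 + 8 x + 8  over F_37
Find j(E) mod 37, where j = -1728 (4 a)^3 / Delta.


Delta = -16(4 a^3 + 27 b^2) mod 37 = 5
-1728 * (4 a)^3 = -1728 * (4*8)^3 mod 37 = 31
j = 31 * 5^(-1) mod 37 = 21

j = 21 (mod 37)


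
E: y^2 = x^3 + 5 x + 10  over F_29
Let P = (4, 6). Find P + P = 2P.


Doubling: s = (3 x1^2 + a) / (2 y1)
s = (3*4^2 + 5) / (2*6) mod 29 = 2
x3 = s^2 - 2 x1 mod 29 = 2^2 - 2*4 = 25
y3 = s (x1 - x3) - y1 mod 29 = 2 * (4 - 25) - 6 = 10

2P = (25, 10)


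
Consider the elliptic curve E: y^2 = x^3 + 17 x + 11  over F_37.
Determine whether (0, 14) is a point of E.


Check whether y^2 = x^3 + 17 x + 11 (mod 37) for (x, y) = (0, 14).
LHS: y^2 = 14^2 mod 37 = 11
RHS: x^3 + 17 x + 11 = 0^3 + 17*0 + 11 mod 37 = 11
LHS = RHS

Yes, on the curve


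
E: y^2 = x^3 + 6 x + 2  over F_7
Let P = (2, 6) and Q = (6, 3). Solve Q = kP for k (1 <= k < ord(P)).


Enumerate multiples of P until we hit Q = (6, 3):
  1P = (2, 6)
  2P = (0, 4)
  3P = (6, 4)
  4P = (1, 4)
  5P = (1, 3)
  6P = (6, 3)
Match found at i = 6.

k = 6


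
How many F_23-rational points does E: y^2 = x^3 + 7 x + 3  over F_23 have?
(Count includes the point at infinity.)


For each x in F_23, count y with y^2 = x^3 + 7 x + 3 mod 23:
  x = 0: RHS = 3, y in [7, 16]  -> 2 point(s)
  x = 2: RHS = 2, y in [5, 18]  -> 2 point(s)
  x = 4: RHS = 3, y in [7, 16]  -> 2 point(s)
  x = 5: RHS = 2, y in [5, 18]  -> 2 point(s)
  x = 6: RHS = 8, y in [10, 13]  -> 2 point(s)
  x = 7: RHS = 4, y in [2, 21]  -> 2 point(s)
  x = 9: RHS = 13, y in [6, 17]  -> 2 point(s)
  x = 11: RHS = 8, y in [10, 13]  -> 2 point(s)
  x = 14: RHS = 16, y in [4, 19]  -> 2 point(s)
  x = 16: RHS = 2, y in [5, 18]  -> 2 point(s)
  x = 18: RHS = 4, y in [2, 21]  -> 2 point(s)
  x = 19: RHS = 3, y in [7, 16]  -> 2 point(s)
  x = 20: RHS = 1, y in [1, 22]  -> 2 point(s)
  x = 21: RHS = 4, y in [2, 21]  -> 2 point(s)
  x = 22: RHS = 18, y in [8, 15]  -> 2 point(s)
Affine points: 30. Add the point at infinity: total = 31.

#E(F_23) = 31


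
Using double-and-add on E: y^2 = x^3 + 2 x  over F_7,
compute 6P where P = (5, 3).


k = 6 = 110_2 (binary, LSB first: 011)
Double-and-add from P = (5, 3):
  bit 0 = 0: acc unchanged = O
  bit 1 = 1: acc = O + (4, 4) = (4, 4)
  bit 2 = 1: acc = (4, 4) + (0, 0) = (4, 3)

6P = (4, 3)


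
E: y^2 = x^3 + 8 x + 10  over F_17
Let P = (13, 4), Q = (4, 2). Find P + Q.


P != Q, so use the chord formula.
s = (y2 - y1) / (x2 - x1) = (15) / (8) mod 17 = 4
x3 = s^2 - x1 - x2 mod 17 = 4^2 - 13 - 4 = 16
y3 = s (x1 - x3) - y1 mod 17 = 4 * (13 - 16) - 4 = 1

P + Q = (16, 1)


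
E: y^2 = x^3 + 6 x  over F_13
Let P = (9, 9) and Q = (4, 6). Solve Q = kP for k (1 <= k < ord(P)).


Enumerate multiples of P until we hit Q = (4, 6):
  1P = (9, 9)
  2P = (4, 6)
Match found at i = 2.

k = 2


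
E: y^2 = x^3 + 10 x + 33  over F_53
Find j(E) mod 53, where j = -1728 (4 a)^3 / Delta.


Delta = -16(4 a^3 + 27 b^2) mod 53 = 4
-1728 * (4 a)^3 = -1728 * (4*10)^3 mod 53 = 26
j = 26 * 4^(-1) mod 53 = 33

j = 33 (mod 53)


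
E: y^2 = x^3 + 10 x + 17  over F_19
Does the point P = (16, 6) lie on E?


Check whether y^2 = x^3 + 10 x + 17 (mod 19) for (x, y) = (16, 6).
LHS: y^2 = 6^2 mod 19 = 17
RHS: x^3 + 10 x + 17 = 16^3 + 10*16 + 17 mod 19 = 17
LHS = RHS

Yes, on the curve


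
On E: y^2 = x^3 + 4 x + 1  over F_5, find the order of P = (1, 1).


Compute successive multiples of P until we hit O:
  1P = (1, 1)
  2P = (4, 1)
  3P = (0, 4)
  4P = (3, 0)
  5P = (0, 1)
  6P = (4, 4)
  7P = (1, 4)
  8P = O

ord(P) = 8


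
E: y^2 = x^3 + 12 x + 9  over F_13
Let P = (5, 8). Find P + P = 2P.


Doubling: s = (3 x1^2 + a) / (2 y1)
s = (3*5^2 + 12) / (2*8) mod 13 = 3
x3 = s^2 - 2 x1 mod 13 = 3^2 - 2*5 = 12
y3 = s (x1 - x3) - y1 mod 13 = 3 * (5 - 12) - 8 = 10

2P = (12, 10)


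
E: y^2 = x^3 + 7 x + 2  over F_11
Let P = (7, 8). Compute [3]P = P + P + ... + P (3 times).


k = 3 = 11_2 (binary, LSB first: 11)
Double-and-add from P = (7, 8):
  bit 0 = 1: acc = O + (7, 8) = (7, 8)
  bit 1 = 1: acc = (7, 8) + (8, 3) = (10, 7)

3P = (10, 7)


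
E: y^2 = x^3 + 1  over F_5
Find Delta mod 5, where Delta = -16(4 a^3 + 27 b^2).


4 a^3 + 27 b^2 = 4*0^3 + 27*1^2 = 0 + 27 = 27
Delta = -16 * (27) = -432
Delta mod 5 = 3

Delta = 3 (mod 5)


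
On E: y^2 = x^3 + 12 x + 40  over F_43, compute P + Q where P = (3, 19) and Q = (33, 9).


P != Q, so use the chord formula.
s = (y2 - y1) / (x2 - x1) = (33) / (30) mod 43 = 14
x3 = s^2 - x1 - x2 mod 43 = 14^2 - 3 - 33 = 31
y3 = s (x1 - x3) - y1 mod 43 = 14 * (3 - 31) - 19 = 19

P + Q = (31, 19)


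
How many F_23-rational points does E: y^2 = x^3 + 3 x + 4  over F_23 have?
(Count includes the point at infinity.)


For each x in F_23, count y with y^2 = x^3 + 3 x + 4 mod 23:
  x = 0: RHS = 4, y in [2, 21]  -> 2 point(s)
  x = 1: RHS = 8, y in [10, 13]  -> 2 point(s)
  x = 2: RHS = 18, y in [8, 15]  -> 2 point(s)
  x = 5: RHS = 6, y in [11, 12]  -> 2 point(s)
  x = 6: RHS = 8, y in [10, 13]  -> 2 point(s)
  x = 7: RHS = 0, y in [0]  -> 1 point(s)
  x = 9: RHS = 1, y in [1, 22]  -> 2 point(s)
  x = 13: RHS = 9, y in [3, 20]  -> 2 point(s)
  x = 16: RHS = 8, y in [10, 13]  -> 2 point(s)
  x = 17: RHS = 0, y in [0]  -> 1 point(s)
  x = 18: RHS = 2, y in [5, 18]  -> 2 point(s)
  x = 21: RHS = 13, y in [6, 17]  -> 2 point(s)
  x = 22: RHS = 0, y in [0]  -> 1 point(s)
Affine points: 23. Add the point at infinity: total = 24.

#E(F_23) = 24


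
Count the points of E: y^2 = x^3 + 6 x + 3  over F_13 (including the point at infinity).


For each x in F_13, count y with y^2 = x^3 + 6 x + 3 mod 13:
  x = 0: RHS = 3, y in [4, 9]  -> 2 point(s)
  x = 1: RHS = 10, y in [6, 7]  -> 2 point(s)
  x = 2: RHS = 10, y in [6, 7]  -> 2 point(s)
  x = 3: RHS = 9, y in [3, 10]  -> 2 point(s)
  x = 4: RHS = 0, y in [0]  -> 1 point(s)
  x = 8: RHS = 4, y in [2, 11]  -> 2 point(s)
  x = 10: RHS = 10, y in [6, 7]  -> 2 point(s)
  x = 11: RHS = 9, y in [3, 10]  -> 2 point(s)
  x = 12: RHS = 9, y in [3, 10]  -> 2 point(s)
Affine points: 17. Add the point at infinity: total = 18.

#E(F_13) = 18


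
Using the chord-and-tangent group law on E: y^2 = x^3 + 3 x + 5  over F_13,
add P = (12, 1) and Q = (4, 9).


P != Q, so use the chord formula.
s = (y2 - y1) / (x2 - x1) = (8) / (5) mod 13 = 12
x3 = s^2 - x1 - x2 mod 13 = 12^2 - 12 - 4 = 11
y3 = s (x1 - x3) - y1 mod 13 = 12 * (12 - 11) - 1 = 11

P + Q = (11, 11)


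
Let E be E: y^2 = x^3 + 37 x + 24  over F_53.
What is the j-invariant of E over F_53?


Delta = -16(4 a^3 + 27 b^2) mod 53 = 9
-1728 * (4 a)^3 = -1728 * (4*37)^3 mod 53 = 33
j = 33 * 9^(-1) mod 53 = 39

j = 39 (mod 53)


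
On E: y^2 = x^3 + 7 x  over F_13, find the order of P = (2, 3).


Compute successive multiples of P until we hit O:
  1P = (2, 3)
  2P = (10, 2)
  3P = (0, 0)
  4P = (10, 11)
  5P = (2, 10)
  6P = O

ord(P) = 6


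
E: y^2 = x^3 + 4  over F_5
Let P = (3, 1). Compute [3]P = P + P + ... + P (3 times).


k = 3 = 11_2 (binary, LSB first: 11)
Double-and-add from P = (3, 1):
  bit 0 = 1: acc = O + (3, 1) = (3, 1)
  bit 1 = 1: acc = (3, 1) + (0, 2) = (1, 0)

3P = (1, 0)


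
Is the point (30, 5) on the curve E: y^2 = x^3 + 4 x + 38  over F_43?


Check whether y^2 = x^3 + 4 x + 38 (mod 43) for (x, y) = (30, 5).
LHS: y^2 = 5^2 mod 43 = 25
RHS: x^3 + 4 x + 38 = 30^3 + 4*30 + 38 mod 43 = 25
LHS = RHS

Yes, on the curve


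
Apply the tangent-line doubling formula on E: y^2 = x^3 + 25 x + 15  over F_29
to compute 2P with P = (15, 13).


Doubling: s = (3 x1^2 + a) / (2 y1)
s = (3*15^2 + 25) / (2*13) mod 29 = 18
x3 = s^2 - 2 x1 mod 29 = 18^2 - 2*15 = 4
y3 = s (x1 - x3) - y1 mod 29 = 18 * (15 - 4) - 13 = 11

2P = (4, 11)


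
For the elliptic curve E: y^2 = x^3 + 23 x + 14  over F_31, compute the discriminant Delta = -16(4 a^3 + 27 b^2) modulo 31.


4 a^3 + 27 b^2 = 4*23^3 + 27*14^2 = 48668 + 5292 = 53960
Delta = -16 * (53960) = -863360
Delta mod 31 = 21

Delta = 21 (mod 31)


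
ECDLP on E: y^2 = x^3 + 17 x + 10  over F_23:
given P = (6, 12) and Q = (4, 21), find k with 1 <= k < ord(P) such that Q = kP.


Enumerate multiples of P until we hit Q = (4, 21):
  1P = (6, 12)
  2P = (19, 19)
  3P = (7, 14)
  4P = (14, 18)
  5P = (5, 6)
  6P = (2, 12)
  7P = (15, 11)
  8P = (4, 21)
Match found at i = 8.

k = 8


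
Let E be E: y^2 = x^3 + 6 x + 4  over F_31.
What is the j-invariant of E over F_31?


Delta = -16(4 a^3 + 27 b^2) mod 31 = 3
-1728 * (4 a)^3 = -1728 * (4*6)^3 mod 31 = 15
j = 15 * 3^(-1) mod 31 = 5

j = 5 (mod 31)


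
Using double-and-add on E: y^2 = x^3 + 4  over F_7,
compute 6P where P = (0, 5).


k = 6 = 110_2 (binary, LSB first: 011)
Double-and-add from P = (0, 5):
  bit 0 = 0: acc unchanged = O
  bit 1 = 1: acc = O + (0, 2) = (0, 2)
  bit 2 = 1: acc = (0, 2) + (0, 5) = O

6P = O


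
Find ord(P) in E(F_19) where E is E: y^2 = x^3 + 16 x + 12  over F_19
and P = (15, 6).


Compute successive multiples of P until we hit O:
  1P = (15, 6)
  2P = (9, 7)
  3P = (4, 8)
  4P = (6, 1)
  5P = (3, 7)
  6P = (8, 14)
  7P = (7, 12)
  8P = (13, 2)
  ... (continuing to 19P)
  19P = O

ord(P) = 19


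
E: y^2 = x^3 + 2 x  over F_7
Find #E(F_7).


For each x in F_7, count y with y^2 = x^3 + 2 x + 0 mod 7:
  x = 0: RHS = 0, y in [0]  -> 1 point(s)
  x = 4: RHS = 2, y in [3, 4]  -> 2 point(s)
  x = 5: RHS = 2, y in [3, 4]  -> 2 point(s)
  x = 6: RHS = 4, y in [2, 5]  -> 2 point(s)
Affine points: 7. Add the point at infinity: total = 8.

#E(F_7) = 8


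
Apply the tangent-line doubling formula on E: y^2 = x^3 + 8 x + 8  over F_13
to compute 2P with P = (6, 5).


Doubling: s = (3 x1^2 + a) / (2 y1)
s = (3*6^2 + 8) / (2*5) mod 13 = 9
x3 = s^2 - 2 x1 mod 13 = 9^2 - 2*6 = 4
y3 = s (x1 - x3) - y1 mod 13 = 9 * (6 - 4) - 5 = 0

2P = (4, 0)


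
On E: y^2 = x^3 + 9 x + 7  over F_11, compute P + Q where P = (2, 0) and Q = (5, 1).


P != Q, so use the chord formula.
s = (y2 - y1) / (x2 - x1) = (1) / (3) mod 11 = 4
x3 = s^2 - x1 - x2 mod 11 = 4^2 - 2 - 5 = 9
y3 = s (x1 - x3) - y1 mod 11 = 4 * (2 - 9) - 0 = 5

P + Q = (9, 5)


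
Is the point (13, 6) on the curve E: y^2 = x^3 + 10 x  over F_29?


Check whether y^2 = x^3 + 10 x + 0 (mod 29) for (x, y) = (13, 6).
LHS: y^2 = 6^2 mod 29 = 7
RHS: x^3 + 10 x + 0 = 13^3 + 10*13 + 0 mod 29 = 7
LHS = RHS

Yes, on the curve


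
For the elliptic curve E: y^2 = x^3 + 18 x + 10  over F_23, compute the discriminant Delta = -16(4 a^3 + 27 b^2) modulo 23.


4 a^3 + 27 b^2 = 4*18^3 + 27*10^2 = 23328 + 2700 = 26028
Delta = -16 * (26028) = -416448
Delta mod 23 = 13

Delta = 13 (mod 23)


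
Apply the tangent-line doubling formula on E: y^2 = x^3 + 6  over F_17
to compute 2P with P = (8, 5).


Doubling: s = (3 x1^2 + a) / (2 y1)
s = (3*8^2 + 0) / (2*5) mod 17 = 9
x3 = s^2 - 2 x1 mod 17 = 9^2 - 2*8 = 14
y3 = s (x1 - x3) - y1 mod 17 = 9 * (8 - 14) - 5 = 9

2P = (14, 9)


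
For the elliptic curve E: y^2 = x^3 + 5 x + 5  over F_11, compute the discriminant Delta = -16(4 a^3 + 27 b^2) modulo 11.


4 a^3 + 27 b^2 = 4*5^3 + 27*5^2 = 500 + 675 = 1175
Delta = -16 * (1175) = -18800
Delta mod 11 = 10

Delta = 10 (mod 11)


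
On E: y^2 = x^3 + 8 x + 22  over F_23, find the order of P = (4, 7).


Compute successive multiples of P until we hit O:
  1P = (4, 7)
  2P = (8, 0)
  3P = (4, 16)
  4P = O

ord(P) = 4


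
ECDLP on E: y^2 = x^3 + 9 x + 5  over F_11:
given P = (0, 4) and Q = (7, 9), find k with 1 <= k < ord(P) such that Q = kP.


Enumerate multiples of P until we hit Q = (7, 9):
  1P = (0, 4)
  2P = (9, 1)
  3P = (7, 2)
  4P = (7, 9)
Match found at i = 4.

k = 4


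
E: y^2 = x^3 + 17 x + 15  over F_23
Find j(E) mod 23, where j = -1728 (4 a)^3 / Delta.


Delta = -16(4 a^3 + 27 b^2) mod 23 = 22
-1728 * (4 a)^3 = -1728 * (4*17)^3 mod 23 = 3
j = 3 * 22^(-1) mod 23 = 20

j = 20 (mod 23)


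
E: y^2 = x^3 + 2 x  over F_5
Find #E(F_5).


For each x in F_5, count y with y^2 = x^3 + 2 x + 0 mod 5:
  x = 0: RHS = 0, y in [0]  -> 1 point(s)
Affine points: 1. Add the point at infinity: total = 2.

#E(F_5) = 2


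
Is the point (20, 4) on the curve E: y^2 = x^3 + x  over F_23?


Check whether y^2 = x^3 + 1 x + 0 (mod 23) for (x, y) = (20, 4).
LHS: y^2 = 4^2 mod 23 = 16
RHS: x^3 + 1 x + 0 = 20^3 + 1*20 + 0 mod 23 = 16
LHS = RHS

Yes, on the curve


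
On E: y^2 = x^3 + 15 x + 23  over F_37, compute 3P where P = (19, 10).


k = 3 = 11_2 (binary, LSB first: 11)
Double-and-add from P = (19, 10):
  bit 0 = 1: acc = O + (19, 10) = (19, 10)
  bit 1 = 1: acc = (19, 10) + (26, 9) = (26, 28)

3P = (26, 28)


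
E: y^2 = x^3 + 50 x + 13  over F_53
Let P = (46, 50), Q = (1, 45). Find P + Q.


P != Q, so use the chord formula.
s = (y2 - y1) / (x2 - x1) = (48) / (8) mod 53 = 6
x3 = s^2 - x1 - x2 mod 53 = 6^2 - 46 - 1 = 42
y3 = s (x1 - x3) - y1 mod 53 = 6 * (46 - 42) - 50 = 27

P + Q = (42, 27)


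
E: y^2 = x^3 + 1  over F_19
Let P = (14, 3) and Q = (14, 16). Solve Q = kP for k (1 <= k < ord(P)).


Enumerate multiples of P until we hit Q = (14, 16):
  1P = (14, 3)
  2P = (0, 1)
  3P = (12, 0)
  4P = (0, 18)
  5P = (14, 16)
Match found at i = 5.

k = 5


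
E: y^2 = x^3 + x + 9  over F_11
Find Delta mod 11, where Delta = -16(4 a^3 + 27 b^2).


4 a^3 + 27 b^2 = 4*1^3 + 27*9^2 = 4 + 2187 = 2191
Delta = -16 * (2191) = -35056
Delta mod 11 = 1

Delta = 1 (mod 11)


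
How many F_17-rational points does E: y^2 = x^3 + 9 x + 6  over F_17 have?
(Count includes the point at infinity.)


For each x in F_17, count y with y^2 = x^3 + 9 x + 6 mod 17:
  x = 1: RHS = 16, y in [4, 13]  -> 2 point(s)
  x = 2: RHS = 15, y in [7, 10]  -> 2 point(s)
  x = 3: RHS = 9, y in [3, 14]  -> 2 point(s)
  x = 4: RHS = 4, y in [2, 15]  -> 2 point(s)
  x = 6: RHS = 4, y in [2, 15]  -> 2 point(s)
  x = 7: RHS = 4, y in [2, 15]  -> 2 point(s)
  x = 9: RHS = 0, y in [0]  -> 1 point(s)
  x = 10: RHS = 8, y in [5, 12]  -> 2 point(s)
  x = 11: RHS = 8, y in [5, 12]  -> 2 point(s)
  x = 13: RHS = 8, y in [5, 12]  -> 2 point(s)
  x = 16: RHS = 13, y in [8, 9]  -> 2 point(s)
Affine points: 21. Add the point at infinity: total = 22.

#E(F_17) = 22
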